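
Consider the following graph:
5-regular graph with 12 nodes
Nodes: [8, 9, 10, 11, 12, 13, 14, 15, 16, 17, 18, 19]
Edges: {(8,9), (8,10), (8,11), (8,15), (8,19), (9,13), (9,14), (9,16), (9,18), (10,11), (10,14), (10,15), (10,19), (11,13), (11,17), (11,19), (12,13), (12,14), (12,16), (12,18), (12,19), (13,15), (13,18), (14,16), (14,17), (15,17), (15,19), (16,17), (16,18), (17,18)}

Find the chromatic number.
χ(G) = 4

Clique number ω(G) = 4 (lower bound: χ ≥ ω).
The clique on [8, 10, 11, 19] has size 4, forcing χ ≥ 4, and the coloring below uses 4 colors, so χ(G) = 4.
A valid 4-coloring: color 1: [9, 10, 12, 17]; color 2: [11, 14, 15, 18]; color 3: [13, 16, 19]; color 4: [8].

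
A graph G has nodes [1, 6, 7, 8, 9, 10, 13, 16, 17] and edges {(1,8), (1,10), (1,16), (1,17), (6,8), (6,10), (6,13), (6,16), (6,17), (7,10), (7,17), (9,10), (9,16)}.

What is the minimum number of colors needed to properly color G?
Clique number ω(G) = 2 (lower bound: χ ≥ ω).
The graph is bipartite (no odd cycle), so 2 colors suffice: χ(G) = 2.
A valid 2-coloring: color 1: [1, 6, 7, 9]; color 2: [8, 10, 13, 16, 17].

χ(G) = 2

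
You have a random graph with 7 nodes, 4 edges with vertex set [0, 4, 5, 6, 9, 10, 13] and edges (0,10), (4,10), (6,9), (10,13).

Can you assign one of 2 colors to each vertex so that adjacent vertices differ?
A valid 2-coloring: color 1: [5, 6, 10]; color 2: [0, 4, 9, 13].
(χ(G) = 2 ≤ 2.)

Yes, G is 2-colorable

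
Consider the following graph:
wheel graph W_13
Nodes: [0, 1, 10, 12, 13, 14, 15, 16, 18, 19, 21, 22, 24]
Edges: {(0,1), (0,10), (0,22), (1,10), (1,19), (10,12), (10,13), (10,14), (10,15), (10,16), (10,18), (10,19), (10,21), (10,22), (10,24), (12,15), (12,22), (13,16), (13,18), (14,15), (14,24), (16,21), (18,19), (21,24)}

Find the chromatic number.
Clique number ω(G) = 3 (lower bound: χ ≥ ω).
The clique on [0, 1, 10] has size 3, forcing χ ≥ 3, and the coloring below uses 3 colors, so χ(G) = 3.
A valid 3-coloring: color 1: [10]; color 2: [0, 12, 13, 14, 19, 21]; color 3: [1, 15, 16, 18, 22, 24].

χ(G) = 3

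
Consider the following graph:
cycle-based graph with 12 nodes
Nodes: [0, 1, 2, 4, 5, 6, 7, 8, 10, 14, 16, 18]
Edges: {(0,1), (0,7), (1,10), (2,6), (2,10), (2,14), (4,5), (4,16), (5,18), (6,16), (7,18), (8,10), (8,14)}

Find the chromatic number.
Clique number ω(G) = 2 (lower bound: χ ≥ ω).
The graph is bipartite (no odd cycle), so 2 colors suffice: χ(G) = 2.
A valid 2-coloring: color 1: [0, 4, 6, 10, 14, 18]; color 2: [1, 2, 5, 7, 8, 16].

χ(G) = 2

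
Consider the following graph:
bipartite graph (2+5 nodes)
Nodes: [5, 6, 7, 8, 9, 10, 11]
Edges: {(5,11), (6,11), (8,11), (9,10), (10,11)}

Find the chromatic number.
Clique number ω(G) = 2 (lower bound: χ ≥ ω).
The graph is bipartite (no odd cycle), so 2 colors suffice: χ(G) = 2.
A valid 2-coloring: color 1: [7, 9, 11]; color 2: [5, 6, 8, 10].

χ(G) = 2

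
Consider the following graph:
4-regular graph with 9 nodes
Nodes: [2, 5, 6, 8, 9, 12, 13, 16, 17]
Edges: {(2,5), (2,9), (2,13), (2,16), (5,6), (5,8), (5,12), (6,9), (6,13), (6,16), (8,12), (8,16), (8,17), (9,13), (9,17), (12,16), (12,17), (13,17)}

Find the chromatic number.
χ(G) = 4

Clique number ω(G) = 3 (lower bound: χ ≥ ω).
Suppose a proper 3-coloring c exists. The clique [2, 9, 13] takes 3 distinct colors; by symmetry let c(2) = 1, c(9) = 2, c(13) = 3.
- Vertex 6: neighbors [9, 13] already have colors [2, 3] ⇒ c(6) = 1.
- Vertex 17: neighbors [9, 13] already have colors [2, 3] ⇒ c(17) = 1.
- Vertex 8: neighbors [17] already have colors [1]; try each remaining color.
- Case c(8) = 2:
  - Vertex 12: neighbors [17, 8] already have colors [1, 2] ⇒ c(12) = 3.
  - Vertex 5: neighbors [2, 8, 12] already have colors [1, 2, 3] — all 3 colors blocked. Contradiction.
- Case c(8) = 3:
  - Vertex 12: neighbors [17, 8] already have colors [1, 3] ⇒ c(12) = 2.
  - Vertex 5: neighbors [2, 12, 8] already have colors [1, 2, 3] — all 3 colors blocked. Contradiction.
Every case ends in a contradiction, so G has no proper 3-coloring (χ ≥ 4).
The coloring below uses 4 colors, so χ(G) = 4.
A valid 4-coloring: color 1: [9, 12]; color 2: [8, 13]; color 3: [2, 6, 17]; color 4: [5, 16].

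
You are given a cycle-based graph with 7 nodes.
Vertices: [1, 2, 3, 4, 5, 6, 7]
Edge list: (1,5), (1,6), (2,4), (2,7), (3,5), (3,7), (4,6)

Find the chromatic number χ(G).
χ(G) = 3

Clique number ω(G) = 2 (lower bound: χ ≥ ω).
Odd cycle [2, 4, 6, 1, 5, 3, 7] needs 3 colors (χ ≥ 3).
The coloring below uses 3 colors, so χ(G) = 3.
A valid 3-coloring: color 1: [2, 3, 6]; color 2: [1, 4, 7]; color 3: [5].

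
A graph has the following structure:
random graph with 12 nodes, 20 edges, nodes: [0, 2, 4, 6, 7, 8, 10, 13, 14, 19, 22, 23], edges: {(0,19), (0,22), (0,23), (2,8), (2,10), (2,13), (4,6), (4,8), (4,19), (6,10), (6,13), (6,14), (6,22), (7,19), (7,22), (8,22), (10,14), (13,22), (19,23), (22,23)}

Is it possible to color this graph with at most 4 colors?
A valid 4-coloring: color 1: [2, 14, 19, 22]; color 2: [6, 7, 8, 23]; color 3: [0, 4, 10, 13].
(χ(G) = 3 ≤ 4.)

Yes, G is 4-colorable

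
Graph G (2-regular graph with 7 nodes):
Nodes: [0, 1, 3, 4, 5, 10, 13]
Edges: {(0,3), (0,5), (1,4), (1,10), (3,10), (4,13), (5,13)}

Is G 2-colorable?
Odd cycle [0, 3, 10, 1, 4, 13, 5] needs 3 colors (χ ≥ 3).
Hence χ(G) ≥ 3 > 2, so no proper 2-coloring exists.

No, G is not 2-colorable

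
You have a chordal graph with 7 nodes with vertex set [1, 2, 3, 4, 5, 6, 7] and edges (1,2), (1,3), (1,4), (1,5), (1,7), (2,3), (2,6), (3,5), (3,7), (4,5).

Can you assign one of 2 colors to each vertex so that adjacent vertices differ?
No, G is not 2-colorable

The clique on vertices [1, 2, 3] has size 3 > 2, so it alone needs 3 colors.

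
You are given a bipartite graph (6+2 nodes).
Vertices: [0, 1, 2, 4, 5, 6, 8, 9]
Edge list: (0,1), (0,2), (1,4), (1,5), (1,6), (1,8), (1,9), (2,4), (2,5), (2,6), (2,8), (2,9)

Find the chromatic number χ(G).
χ(G) = 2

Clique number ω(G) = 2 (lower bound: χ ≥ ω).
The graph is bipartite (no odd cycle), so 2 colors suffice: χ(G) = 2.
A valid 2-coloring: color 1: [1, 2]; color 2: [0, 4, 5, 6, 8, 9].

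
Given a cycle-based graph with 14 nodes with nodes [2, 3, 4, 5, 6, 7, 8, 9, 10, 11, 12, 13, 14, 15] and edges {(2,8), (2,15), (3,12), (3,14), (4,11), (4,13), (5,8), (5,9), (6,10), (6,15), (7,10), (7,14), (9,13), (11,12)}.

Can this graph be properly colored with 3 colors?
A valid 3-coloring: color 1: [2, 3, 5, 6, 7, 11, 13]; color 2: [4, 8, 9, 10, 12, 14, 15].
(χ(G) = 2 ≤ 3.)

Yes, G is 3-colorable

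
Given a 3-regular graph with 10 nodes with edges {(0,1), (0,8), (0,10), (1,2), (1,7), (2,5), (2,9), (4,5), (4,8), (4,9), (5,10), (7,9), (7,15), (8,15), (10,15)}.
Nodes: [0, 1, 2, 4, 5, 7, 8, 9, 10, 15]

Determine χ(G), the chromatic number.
χ(G) = 3

Clique number ω(G) = 2 (lower bound: χ ≥ ω).
Odd cycle [1, 2, 5, 10, 0] needs 3 colors (χ ≥ 3).
The coloring below uses 3 colors, so χ(G) = 3.
A valid 3-coloring: color 1: [1, 5, 9, 15]; color 2: [0, 2, 4, 7]; color 3: [8, 10].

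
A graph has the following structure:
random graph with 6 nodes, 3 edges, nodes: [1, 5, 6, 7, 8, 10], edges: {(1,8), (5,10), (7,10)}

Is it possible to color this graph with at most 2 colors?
Yes, G is 2-colorable

A valid 2-coloring: color 1: [6, 8, 10]; color 2: [1, 5, 7].
(χ(G) = 2 ≤ 2.)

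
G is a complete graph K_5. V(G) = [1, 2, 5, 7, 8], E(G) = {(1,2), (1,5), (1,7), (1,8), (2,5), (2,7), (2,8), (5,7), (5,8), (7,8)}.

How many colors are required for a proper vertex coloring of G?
χ(G) = 5

Clique number ω(G) = 5 (lower bound: χ ≥ ω).
The clique on [1, 2, 5, 7, 8] has size 5, forcing χ ≥ 5, and the coloring below uses 5 colors, so χ(G) = 5.
A valid 5-coloring: color 1: [2]; color 2: [1]; color 3: [7]; color 4: [5]; color 5: [8].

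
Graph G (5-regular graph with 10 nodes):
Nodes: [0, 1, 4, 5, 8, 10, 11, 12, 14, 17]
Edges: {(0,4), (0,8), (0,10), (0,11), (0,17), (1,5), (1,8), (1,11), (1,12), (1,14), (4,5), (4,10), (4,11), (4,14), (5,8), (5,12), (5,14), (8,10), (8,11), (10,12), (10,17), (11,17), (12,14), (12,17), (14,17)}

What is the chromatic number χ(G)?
χ(G) = 4

Clique number ω(G) = 4 (lower bound: χ ≥ ω).
The clique on [1, 5, 12, 14] has size 4, forcing χ ≥ 4, and the coloring below uses 4 colors, so χ(G) = 4.
A valid 4-coloring: color 1: [5, 10, 11]; color 2: [1, 4, 17]; color 3: [8, 14]; color 4: [0, 12].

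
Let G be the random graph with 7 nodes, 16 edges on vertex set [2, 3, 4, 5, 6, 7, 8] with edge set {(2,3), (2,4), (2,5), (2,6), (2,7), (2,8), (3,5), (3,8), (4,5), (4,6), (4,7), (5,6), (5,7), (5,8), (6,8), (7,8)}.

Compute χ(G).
Clique number ω(G) = 4 (lower bound: χ ≥ ω).
The clique on [2, 3, 5, 8] has size 4, forcing χ ≥ 4, and the coloring below uses 4 colors, so χ(G) = 4.
A valid 4-coloring: color 1: [2]; color 2: [5]; color 3: [4, 8]; color 4: [3, 6, 7].

χ(G) = 4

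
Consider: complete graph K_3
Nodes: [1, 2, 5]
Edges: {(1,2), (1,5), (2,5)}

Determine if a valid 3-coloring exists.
A valid 3-coloring: color 1: [5]; color 2: [1]; color 3: [2].
(χ(G) = 3 ≤ 3.)

Yes, G is 3-colorable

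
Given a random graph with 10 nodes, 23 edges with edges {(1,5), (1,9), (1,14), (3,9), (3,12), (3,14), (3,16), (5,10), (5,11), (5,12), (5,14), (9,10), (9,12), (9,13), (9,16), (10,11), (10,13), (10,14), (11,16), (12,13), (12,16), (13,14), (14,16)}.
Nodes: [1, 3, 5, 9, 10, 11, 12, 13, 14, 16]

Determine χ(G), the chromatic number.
Clique number ω(G) = 4 (lower bound: χ ≥ ω).
The clique on [3, 9, 12, 16] has size 4, forcing χ ≥ 4, and the coloring below uses 4 colors, so χ(G) = 4.
A valid 4-coloring: color 1: [9, 11, 14]; color 2: [5, 13, 16]; color 3: [1, 10, 12]; color 4: [3].

χ(G) = 4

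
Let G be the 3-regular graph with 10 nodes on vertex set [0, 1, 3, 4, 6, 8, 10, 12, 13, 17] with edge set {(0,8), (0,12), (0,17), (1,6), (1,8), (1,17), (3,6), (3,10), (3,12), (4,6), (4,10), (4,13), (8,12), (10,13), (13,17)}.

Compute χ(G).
Clique number ω(G) = 3 (lower bound: χ ≥ ω).
The clique on [0, 8, 12] has size 3, forcing χ ≥ 3, and the coloring below uses 3 colors, so χ(G) = 3.
A valid 3-coloring: color 1: [3, 4, 8, 17]; color 2: [0, 6, 13]; color 3: [1, 10, 12].

χ(G) = 3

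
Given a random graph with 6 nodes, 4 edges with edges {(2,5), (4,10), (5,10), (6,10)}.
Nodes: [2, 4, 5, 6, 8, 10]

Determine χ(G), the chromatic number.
Clique number ω(G) = 2 (lower bound: χ ≥ ω).
The graph is bipartite (no odd cycle), so 2 colors suffice: χ(G) = 2.
A valid 2-coloring: color 1: [2, 8, 10]; color 2: [4, 5, 6].

χ(G) = 2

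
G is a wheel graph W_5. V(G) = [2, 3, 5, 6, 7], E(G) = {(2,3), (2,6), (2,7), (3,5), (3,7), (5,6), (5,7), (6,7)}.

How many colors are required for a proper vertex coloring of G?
Clique number ω(G) = 3 (lower bound: χ ≥ ω).
The clique on [2, 3, 7] has size 3, forcing χ ≥ 3, and the coloring below uses 3 colors, so χ(G) = 3.
A valid 3-coloring: color 1: [7]; color 2: [3, 6]; color 3: [2, 5].

χ(G) = 3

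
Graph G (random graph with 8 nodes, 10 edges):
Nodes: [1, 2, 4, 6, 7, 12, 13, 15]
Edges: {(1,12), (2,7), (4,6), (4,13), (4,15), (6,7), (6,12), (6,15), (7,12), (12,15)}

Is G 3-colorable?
Yes, G is 3-colorable

A valid 3-coloring: color 1: [2, 4, 12]; color 2: [1, 6, 13]; color 3: [7, 15].
(χ(G) = 3 ≤ 3.)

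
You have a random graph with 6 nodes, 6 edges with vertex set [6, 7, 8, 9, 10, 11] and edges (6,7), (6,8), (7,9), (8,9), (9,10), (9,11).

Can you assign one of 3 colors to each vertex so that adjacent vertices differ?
Yes, G is 3-colorable

A valid 3-coloring: color 1: [6, 9]; color 2: [7, 8, 10, 11].
(χ(G) = 2 ≤ 3.)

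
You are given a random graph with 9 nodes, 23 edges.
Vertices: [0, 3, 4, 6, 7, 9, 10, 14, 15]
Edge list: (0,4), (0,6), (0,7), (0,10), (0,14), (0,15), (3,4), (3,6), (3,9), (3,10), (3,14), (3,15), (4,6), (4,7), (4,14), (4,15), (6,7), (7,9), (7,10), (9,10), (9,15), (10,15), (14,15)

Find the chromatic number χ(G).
χ(G) = 4

Clique number ω(G) = 4 (lower bound: χ ≥ ω).
The clique on [0, 4, 6, 7] has size 4, forcing χ ≥ 4, and the coloring below uses 4 colors, so χ(G) = 4.
A valid 4-coloring: color 1: [4, 9]; color 2: [0, 3]; color 3: [7, 15]; color 4: [6, 10, 14].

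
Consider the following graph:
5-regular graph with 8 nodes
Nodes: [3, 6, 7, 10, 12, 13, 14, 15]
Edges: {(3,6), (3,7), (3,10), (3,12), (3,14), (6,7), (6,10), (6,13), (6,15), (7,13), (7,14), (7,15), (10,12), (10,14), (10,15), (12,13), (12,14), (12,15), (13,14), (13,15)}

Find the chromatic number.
Clique number ω(G) = 4 (lower bound: χ ≥ ω).
The clique on [3, 10, 12, 14] has size 4, forcing χ ≥ 4, and the coloring below uses 4 colors, so χ(G) = 4.
A valid 4-coloring: color 1: [6, 14]; color 2: [10, 13]; color 3: [3, 15]; color 4: [7, 12].

χ(G) = 4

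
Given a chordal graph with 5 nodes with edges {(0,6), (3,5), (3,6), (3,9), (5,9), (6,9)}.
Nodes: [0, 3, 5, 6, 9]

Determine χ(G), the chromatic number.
χ(G) = 3

Clique number ω(G) = 3 (lower bound: χ ≥ ω).
The clique on [3, 5, 9] has size 3, forcing χ ≥ 3, and the coloring below uses 3 colors, so χ(G) = 3.
A valid 3-coloring: color 1: [0, 9]; color 2: [5, 6]; color 3: [3].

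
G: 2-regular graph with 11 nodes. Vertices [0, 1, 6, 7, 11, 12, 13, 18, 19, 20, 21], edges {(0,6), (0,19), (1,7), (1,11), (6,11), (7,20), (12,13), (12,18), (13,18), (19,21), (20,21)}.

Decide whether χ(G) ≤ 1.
The clique on vertices [12, 13, 18] has size 3 > 1, so it alone needs 3 colors.

No, G is not 1-colorable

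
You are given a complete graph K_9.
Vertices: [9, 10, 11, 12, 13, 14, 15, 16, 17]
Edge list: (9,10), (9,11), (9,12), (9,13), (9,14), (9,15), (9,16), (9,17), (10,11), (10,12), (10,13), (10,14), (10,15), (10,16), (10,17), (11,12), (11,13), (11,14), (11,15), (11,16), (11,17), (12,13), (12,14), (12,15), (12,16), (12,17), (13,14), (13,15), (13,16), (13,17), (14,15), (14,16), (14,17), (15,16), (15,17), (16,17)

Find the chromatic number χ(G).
χ(G) = 9

Clique number ω(G) = 9 (lower bound: χ ≥ ω).
The clique on [9, 10, 11, 12, 13, 14, 15, 16, 17] has size 9, forcing χ ≥ 9, and the coloring below uses 9 colors, so χ(G) = 9.
A valid 9-coloring: color 1: [11]; color 2: [17]; color 3: [15]; color 4: [10]; color 5: [16]; color 6: [14]; color 7: [9]; color 8: [12]; color 9: [13].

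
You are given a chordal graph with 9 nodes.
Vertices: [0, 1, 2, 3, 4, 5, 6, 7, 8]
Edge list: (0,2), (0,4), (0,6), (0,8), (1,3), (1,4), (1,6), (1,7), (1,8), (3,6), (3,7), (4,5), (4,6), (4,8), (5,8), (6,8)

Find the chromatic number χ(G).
χ(G) = 4

Clique number ω(G) = 4 (lower bound: χ ≥ ω).
The clique on [0, 4, 6, 8] has size 4, forcing χ ≥ 4, and the coloring below uses 4 colors, so χ(G) = 4.
A valid 4-coloring: color 1: [2, 5, 6, 7]; color 2: [3, 4]; color 3: [8]; color 4: [0, 1].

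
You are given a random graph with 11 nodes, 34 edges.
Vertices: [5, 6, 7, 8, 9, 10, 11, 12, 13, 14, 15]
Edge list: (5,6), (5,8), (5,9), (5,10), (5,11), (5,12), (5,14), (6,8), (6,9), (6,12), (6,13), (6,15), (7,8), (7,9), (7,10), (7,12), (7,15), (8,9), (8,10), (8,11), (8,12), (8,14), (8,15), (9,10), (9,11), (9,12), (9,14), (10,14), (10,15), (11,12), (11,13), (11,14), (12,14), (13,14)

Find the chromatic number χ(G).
Clique number ω(G) = 6 (lower bound: χ ≥ ω).
The clique on [5, 8, 9, 11, 12, 14] has size 6, forcing χ ≥ 6, and the coloring below uses 6 colors, so χ(G) = 6.
A valid 6-coloring: color 1: [8, 13]; color 2: [9, 15]; color 3: [5, 7]; color 4: [6, 14]; color 5: [10, 12]; color 6: [11].

χ(G) = 6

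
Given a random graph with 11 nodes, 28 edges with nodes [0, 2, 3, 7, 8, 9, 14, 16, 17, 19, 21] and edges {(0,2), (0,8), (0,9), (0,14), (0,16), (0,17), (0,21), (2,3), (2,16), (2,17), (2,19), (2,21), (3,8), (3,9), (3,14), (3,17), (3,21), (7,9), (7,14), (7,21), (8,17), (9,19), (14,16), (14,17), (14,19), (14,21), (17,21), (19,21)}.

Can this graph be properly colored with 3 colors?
The clique on vertices [0, 2, 17, 21] has size 4 > 3, so it alone needs 4 colors.

No, G is not 3-colorable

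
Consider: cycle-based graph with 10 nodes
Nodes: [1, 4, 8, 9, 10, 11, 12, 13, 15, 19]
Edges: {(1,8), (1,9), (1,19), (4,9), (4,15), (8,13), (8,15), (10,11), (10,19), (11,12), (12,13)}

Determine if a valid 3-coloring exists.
A valid 3-coloring: color 1: [1, 4, 10, 12]; color 2: [8, 9, 11, 19]; color 3: [13, 15].
(χ(G) = 3 ≤ 3.)

Yes, G is 3-colorable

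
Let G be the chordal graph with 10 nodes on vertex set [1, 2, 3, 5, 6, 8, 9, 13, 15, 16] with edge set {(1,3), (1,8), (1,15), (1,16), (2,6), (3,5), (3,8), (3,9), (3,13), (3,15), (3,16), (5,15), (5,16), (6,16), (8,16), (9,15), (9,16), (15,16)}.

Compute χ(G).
χ(G) = 4

Clique number ω(G) = 4 (lower bound: χ ≥ ω).
The clique on [1, 3, 8, 16] has size 4, forcing χ ≥ 4, and the coloring below uses 4 colors, so χ(G) = 4.
A valid 4-coloring: color 1: [2, 13, 16]; color 2: [3, 6]; color 3: [8, 15]; color 4: [1, 5, 9].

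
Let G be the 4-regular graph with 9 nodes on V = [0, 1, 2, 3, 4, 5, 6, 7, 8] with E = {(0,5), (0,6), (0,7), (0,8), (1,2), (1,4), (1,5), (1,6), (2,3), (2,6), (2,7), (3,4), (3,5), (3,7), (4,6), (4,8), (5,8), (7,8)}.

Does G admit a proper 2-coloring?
The clique on vertices [0, 5, 8] has size 3 > 2, so it alone needs 3 colors.

No, G is not 2-colorable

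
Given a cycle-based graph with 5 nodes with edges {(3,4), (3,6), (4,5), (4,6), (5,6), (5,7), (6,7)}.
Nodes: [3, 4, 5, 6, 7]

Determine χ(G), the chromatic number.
Clique number ω(G) = 3 (lower bound: χ ≥ ω).
The clique on [3, 4, 6] has size 3, forcing χ ≥ 3, and the coloring below uses 3 colors, so χ(G) = 3.
A valid 3-coloring: color 1: [6]; color 2: [4, 7]; color 3: [3, 5].

χ(G) = 3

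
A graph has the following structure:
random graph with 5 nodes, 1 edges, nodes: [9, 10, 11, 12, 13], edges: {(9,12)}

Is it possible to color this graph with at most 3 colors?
Yes, G is 3-colorable

A valid 3-coloring: color 1: [10, 11, 12, 13]; color 2: [9].
(χ(G) = 2 ≤ 3.)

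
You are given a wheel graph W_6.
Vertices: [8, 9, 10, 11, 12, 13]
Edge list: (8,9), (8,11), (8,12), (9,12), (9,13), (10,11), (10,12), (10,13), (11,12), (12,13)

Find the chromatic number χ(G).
Clique number ω(G) = 3 (lower bound: χ ≥ ω).
Odd cycle [13, 9, 8, 11, 10] needs 3 colors (χ ≥ 3).
Vertex 12 is adjacent to every vertex of [8, 9, 10, 11, 13], which already need 3 colors among themselves, so 12 needs a new color (χ ≥ 4).
The coloring below uses 4 colors, so χ(G) = 4.
A valid 4-coloring: color 1: [12]; color 2: [11, 13]; color 3: [9, 10]; color 4: [8].

χ(G) = 4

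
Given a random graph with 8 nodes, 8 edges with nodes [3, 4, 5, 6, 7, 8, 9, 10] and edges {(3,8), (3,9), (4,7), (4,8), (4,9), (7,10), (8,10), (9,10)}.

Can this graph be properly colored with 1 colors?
Edge (3,8) forces its endpoints to differ, so 1 color is not enough.

No, G is not 1-colorable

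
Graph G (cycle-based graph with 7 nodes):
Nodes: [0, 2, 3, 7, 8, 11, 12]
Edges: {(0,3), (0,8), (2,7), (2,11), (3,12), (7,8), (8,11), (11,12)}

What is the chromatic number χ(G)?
χ(G) = 3

Clique number ω(G) = 2 (lower bound: χ ≥ ω).
Odd cycle [3, 12, 11, 8, 0] needs 3 colors (χ ≥ 3).
The coloring below uses 3 colors, so χ(G) = 3.
A valid 3-coloring: color 1: [2, 8, 12]; color 2: [3, 7, 11]; color 3: [0].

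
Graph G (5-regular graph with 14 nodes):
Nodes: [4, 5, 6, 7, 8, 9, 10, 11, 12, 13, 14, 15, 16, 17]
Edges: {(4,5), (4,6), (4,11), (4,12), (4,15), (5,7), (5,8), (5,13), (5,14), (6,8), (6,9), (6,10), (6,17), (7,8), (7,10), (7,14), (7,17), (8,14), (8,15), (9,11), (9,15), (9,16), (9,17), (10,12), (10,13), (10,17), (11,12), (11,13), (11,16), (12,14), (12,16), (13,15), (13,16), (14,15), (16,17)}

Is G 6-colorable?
A valid 6-coloring: color 1: [6, 11, 14]; color 2: [4, 8, 10, 16]; color 3: [5, 12, 15, 17]; color 4: [7, 9, 13].
(χ(G) = 4 ≤ 6.)

Yes, G is 6-colorable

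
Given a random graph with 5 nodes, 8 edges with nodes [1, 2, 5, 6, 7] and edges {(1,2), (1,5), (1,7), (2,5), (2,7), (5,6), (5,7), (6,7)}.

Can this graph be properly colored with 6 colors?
A valid 6-coloring: color 1: [5]; color 2: [7]; color 3: [2, 6]; color 4: [1].
(χ(G) = 4 ≤ 6.)

Yes, G is 6-colorable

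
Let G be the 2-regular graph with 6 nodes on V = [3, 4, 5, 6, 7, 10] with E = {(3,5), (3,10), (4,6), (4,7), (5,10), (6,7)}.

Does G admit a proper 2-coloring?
No, G is not 2-colorable

The clique on vertices [3, 5, 10] has size 3 > 2, so it alone needs 3 colors.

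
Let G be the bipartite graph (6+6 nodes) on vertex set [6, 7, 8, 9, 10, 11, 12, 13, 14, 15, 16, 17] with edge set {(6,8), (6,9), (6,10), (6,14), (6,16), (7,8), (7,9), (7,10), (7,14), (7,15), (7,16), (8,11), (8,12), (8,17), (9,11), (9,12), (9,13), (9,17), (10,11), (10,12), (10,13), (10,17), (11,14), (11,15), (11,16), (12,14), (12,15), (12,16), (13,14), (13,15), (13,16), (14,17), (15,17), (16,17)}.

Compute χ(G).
χ(G) = 2

Clique number ω(G) = 2 (lower bound: χ ≥ ω).
The graph is bipartite (no odd cycle), so 2 colors suffice: χ(G) = 2.
A valid 2-coloring: color 1: [6, 7, 11, 12, 13, 17]; color 2: [8, 9, 10, 14, 15, 16].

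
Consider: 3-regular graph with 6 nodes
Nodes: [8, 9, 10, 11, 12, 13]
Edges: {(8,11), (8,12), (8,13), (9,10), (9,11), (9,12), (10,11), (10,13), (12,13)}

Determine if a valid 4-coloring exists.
A valid 4-coloring: color 1: [11, 12]; color 2: [9, 13]; color 3: [8, 10].
(χ(G) = 3 ≤ 4.)

Yes, G is 4-colorable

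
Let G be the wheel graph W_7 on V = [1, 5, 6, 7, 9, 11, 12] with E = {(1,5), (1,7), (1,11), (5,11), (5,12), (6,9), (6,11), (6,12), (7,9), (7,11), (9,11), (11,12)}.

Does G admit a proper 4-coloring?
A valid 4-coloring: color 1: [11]; color 2: [5, 6, 7]; color 3: [1, 9, 12].
(χ(G) = 3 ≤ 4.)

Yes, G is 4-colorable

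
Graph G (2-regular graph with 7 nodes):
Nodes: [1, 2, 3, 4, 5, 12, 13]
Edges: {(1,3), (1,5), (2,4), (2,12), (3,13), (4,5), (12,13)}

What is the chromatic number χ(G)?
χ(G) = 3

Clique number ω(G) = 2 (lower bound: χ ≥ ω).
Odd cycle [4, 5, 1, 3, 13, 12, 2] needs 3 colors (χ ≥ 3).
The coloring below uses 3 colors, so χ(G) = 3.
A valid 3-coloring: color 1: [3, 5, 12]; color 2: [1, 2, 13]; color 3: [4].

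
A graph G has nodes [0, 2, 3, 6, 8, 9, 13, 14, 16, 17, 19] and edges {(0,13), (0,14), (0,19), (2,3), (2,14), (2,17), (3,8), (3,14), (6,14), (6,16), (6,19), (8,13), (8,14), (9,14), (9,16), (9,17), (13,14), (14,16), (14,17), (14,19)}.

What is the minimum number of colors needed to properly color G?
Clique number ω(G) = 3 (lower bound: χ ≥ ω).
The clique on [0, 14, 19] has size 3, forcing χ ≥ 3, and the coloring below uses 3 colors, so χ(G) = 3.
A valid 3-coloring: color 1: [14]; color 2: [0, 2, 6, 8, 9]; color 3: [3, 13, 16, 17, 19].

χ(G) = 3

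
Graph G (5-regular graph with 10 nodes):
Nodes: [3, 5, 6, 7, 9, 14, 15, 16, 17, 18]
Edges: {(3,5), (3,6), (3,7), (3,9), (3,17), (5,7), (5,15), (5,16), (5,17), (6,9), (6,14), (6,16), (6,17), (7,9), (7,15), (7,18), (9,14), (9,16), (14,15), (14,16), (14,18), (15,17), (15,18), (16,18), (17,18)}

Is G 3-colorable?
No, G is not 3-colorable

The clique on vertices [6, 9, 14, 16] has size 4 > 3, so it alone needs 4 colors.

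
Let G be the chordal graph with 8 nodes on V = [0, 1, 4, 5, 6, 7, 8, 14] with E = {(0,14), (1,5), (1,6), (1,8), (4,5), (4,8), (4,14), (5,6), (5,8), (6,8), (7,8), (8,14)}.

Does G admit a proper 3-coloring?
No, G is not 3-colorable

The clique on vertices [1, 5, 6, 8] has size 4 > 3, so it alone needs 4 colors.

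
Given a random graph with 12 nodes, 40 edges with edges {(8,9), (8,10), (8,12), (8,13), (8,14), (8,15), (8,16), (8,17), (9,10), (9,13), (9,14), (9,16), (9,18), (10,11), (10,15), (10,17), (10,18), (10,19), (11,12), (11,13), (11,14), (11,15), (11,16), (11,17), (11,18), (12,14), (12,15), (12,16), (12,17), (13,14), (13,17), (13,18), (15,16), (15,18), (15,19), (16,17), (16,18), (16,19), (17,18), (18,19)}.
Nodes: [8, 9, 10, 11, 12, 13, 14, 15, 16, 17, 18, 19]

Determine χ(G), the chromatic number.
χ(G) = 5

Clique number ω(G) = 4 (lower bound: χ ≥ ω).
Suppose a proper 4-coloring c exists. The clique [8, 9, 13, 14] takes 4 distinct colors; by symmetry let c(8) = 1, c(9) = 2, c(13) = 3, c(14) = 4.
- Vertex 11: neighbors [13, 14] already have colors [3, 4]; try each remaining color.
- Case c(11) = 1:
  - Vertex 18: neighbors [11, 9, 13] already have colors [1, 2, 3] ⇒ c(18) = 4.
  - Vertex 16: neighbors [8, 9, 18] already have colors [1, 2, 4] ⇒ c(16) = 3.
  - Vertex 10: neighbors [8, 9, 18] already have colors [1, 2, 4] ⇒ c(10) = 3.
  - Vertex 12: neighbors [8, 16, 14] already have colors [1, 3, 4] ⇒ c(12) = 2.
  - Vertex 15: neighbors [8, 12, 10, 18] already have colors [1, 2, 3, 4] — all 4 colors blocked. Contradiction.
- Case c(11) = 2:
  - Vertex 17: neighbors [8, 11, 13] already have colors [1, 2, 3] ⇒ c(17) = 4.
  - Vertex 16: neighbors [8, 9, 17] already have colors [1, 2, 4] ⇒ c(16) = 3.
  - Vertex 12: neighbors [8, 11, 16, 14] already have colors [1, 2, 3, 4] — all 4 colors blocked. Contradiction.
Every case ends in a contradiction, so G has no proper 4-coloring (χ ≥ 5).
The coloring below uses 5 colors, so χ(G) = 5.
A valid 5-coloring: color 1: [8, 11, 19]; color 2: [12, 18]; color 3: [10, 13, 16]; color 4: [9, 15, 17]; color 5: [14].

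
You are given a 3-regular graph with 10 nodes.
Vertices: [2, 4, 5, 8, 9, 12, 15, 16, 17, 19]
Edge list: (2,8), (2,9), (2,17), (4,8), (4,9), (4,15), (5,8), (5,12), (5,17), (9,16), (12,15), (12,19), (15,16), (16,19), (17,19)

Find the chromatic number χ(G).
χ(G) = 3

Clique number ω(G) = 2 (lower bound: χ ≥ ω).
Odd cycle [5, 8, 4, 9, 16, 19, 12] needs 3 colors (χ ≥ 3).
The coloring below uses 3 colors, so χ(G) = 3.
A valid 3-coloring: color 1: [2, 5, 15, 19]; color 2: [8, 9, 12, 17]; color 3: [4, 16].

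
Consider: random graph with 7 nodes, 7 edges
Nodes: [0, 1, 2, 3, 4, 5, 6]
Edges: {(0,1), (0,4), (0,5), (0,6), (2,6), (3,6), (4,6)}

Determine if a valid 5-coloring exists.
Yes, G is 5-colorable

A valid 5-coloring: color 1: [0, 2, 3]; color 2: [1, 5, 6]; color 3: [4].
(χ(G) = 3 ≤ 5.)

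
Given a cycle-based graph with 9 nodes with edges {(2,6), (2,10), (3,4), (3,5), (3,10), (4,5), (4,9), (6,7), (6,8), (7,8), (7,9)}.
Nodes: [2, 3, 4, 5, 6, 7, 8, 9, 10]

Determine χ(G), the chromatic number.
χ(G) = 3

Clique number ω(G) = 3 (lower bound: χ ≥ ω).
The clique on [3, 4, 5] has size 3, forcing χ ≥ 3, and the coloring below uses 3 colors, so χ(G) = 3.
A valid 3-coloring: color 1: [2, 3, 7]; color 2: [4, 6, 10]; color 3: [5, 8, 9].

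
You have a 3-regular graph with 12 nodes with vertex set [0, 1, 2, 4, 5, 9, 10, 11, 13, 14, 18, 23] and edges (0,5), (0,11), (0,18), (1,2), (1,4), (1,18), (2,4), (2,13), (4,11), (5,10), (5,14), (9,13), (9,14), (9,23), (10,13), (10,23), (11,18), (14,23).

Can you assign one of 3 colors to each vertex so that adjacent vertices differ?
Yes, G is 3-colorable

A valid 3-coloring: color 1: [2, 9, 10, 18]; color 2: [1, 5, 11, 13, 23]; color 3: [0, 4, 14].
(χ(G) = 3 ≤ 3.)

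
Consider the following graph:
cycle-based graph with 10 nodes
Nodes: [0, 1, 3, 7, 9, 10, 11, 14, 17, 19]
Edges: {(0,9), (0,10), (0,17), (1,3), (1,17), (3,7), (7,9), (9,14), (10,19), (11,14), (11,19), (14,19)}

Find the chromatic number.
Clique number ω(G) = 3 (lower bound: χ ≥ ω).
The clique on [11, 14, 19] has size 3, forcing χ ≥ 3, and the coloring below uses 3 colors, so χ(G) = 3.
A valid 3-coloring: color 1: [3, 9, 17, 19]; color 2: [0, 1, 7, 14]; color 3: [10, 11].

χ(G) = 3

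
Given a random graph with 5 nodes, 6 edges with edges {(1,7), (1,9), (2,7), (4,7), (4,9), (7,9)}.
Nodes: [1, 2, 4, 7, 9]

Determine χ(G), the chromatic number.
Clique number ω(G) = 3 (lower bound: χ ≥ ω).
The clique on [1, 7, 9] has size 3, forcing χ ≥ 3, and the coloring below uses 3 colors, so χ(G) = 3.
A valid 3-coloring: color 1: [7]; color 2: [2, 9]; color 3: [1, 4].

χ(G) = 3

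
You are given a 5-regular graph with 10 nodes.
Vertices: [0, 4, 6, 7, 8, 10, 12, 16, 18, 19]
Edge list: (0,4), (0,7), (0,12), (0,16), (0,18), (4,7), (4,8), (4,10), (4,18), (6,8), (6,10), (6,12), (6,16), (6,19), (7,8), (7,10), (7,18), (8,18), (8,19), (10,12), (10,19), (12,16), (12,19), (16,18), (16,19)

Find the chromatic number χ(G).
χ(G) = 5

Clique number ω(G) = 4 (lower bound: χ ≥ ω).
Suppose a proper 4-coloring c exists. The clique [0, 4, 7, 18] takes 4 distinct colors; by symmetry let c(0) = 1, c(4) = 2, c(7) = 3, c(18) = 4.
- Vertex 8: neighbors [4, 7, 18] already have colors [2, 3, 4] ⇒ c(8) = 1.
- Vertex 10: neighbors [4, 7] already have colors [2, 3]; try each remaining color.
- Case c(10) = 1:
  - Vertex 16: neighbors [0, 18] already have colors [1, 4]; try each remaining color.
  - Case c(16) = 2:
    - Vertex 6: neighbors [8, 16] already have colors [1, 2]; try each remaining color.
    - Case c(6) = 3:
      - Vertex 12: neighbors [0, 16, 6] already have colors [1, 2, 3] ⇒ c(12) = 4.
      - Vertex 19: neighbors [8, 16, 6, 12] already have colors [1, 2, 3, 4] — all 4 colors blocked. Contradiction.
    - Case c(6) = 4:
      - Vertex 12: neighbors [0, 16, 6] already have colors [1, 2, 4] ⇒ c(12) = 3.
      - Vertex 19: neighbors [8, 16, 12, 6] already have colors [1, 2, 3, 4] — all 4 colors blocked. Contradiction.
  - Case c(16) = 3:
    - Vertex 6: neighbors [8, 16] already have colors [1, 3]; try each remaining color.
    - Case c(6) = 2:
      - Vertex 12: neighbors [0, 6, 16] already have colors [1, 2, 3] ⇒ c(12) = 4.
      - Vertex 19: neighbors [8, 6, 16, 12] already have colors [1, 2, 3, 4] — all 4 colors blocked. Contradiction.
    - Case c(6) = 4:
      - Vertex 12: neighbors [0, 16, 6] already have colors [1, 3, 4] ⇒ c(12) = 2.
      - Vertex 19: neighbors [8, 12, 16, 6] already have colors [1, 2, 3, 4] — all 4 colors blocked. Contradiction.
- Case c(10) = 4:
  - Vertex 6: neighbors [8, 10] already have colors [1, 4]; try each remaining color.
  - Case c(6) = 2:
    - Vertex 12: neighbors [0, 6, 10] already have colors [1, 2, 4] ⇒ c(12) = 3.
    - Vertex 16: neighbors [0, 6, 12, 18] already have colors [1, 2, 3, 4] — all 4 colors blocked. Contradiction.
  - Case c(6) = 3:
    - Vertex 12: neighbors [0, 6, 10] already have colors [1, 3, 4] ⇒ c(12) = 2.
    - Vertex 16: neighbors [0, 12, 6, 18] already have colors [1, 2, 3, 4] — all 4 colors blocked. Contradiction.
Every case ends in a contradiction, so G has no proper 4-coloring (χ ≥ 5).
The coloring below uses 5 colors, so χ(G) = 5.
A valid 5-coloring: color 1: [8, 10, 16]; color 2: [0, 6]; color 3: [18, 19]; color 4: [4, 12]; color 5: [7].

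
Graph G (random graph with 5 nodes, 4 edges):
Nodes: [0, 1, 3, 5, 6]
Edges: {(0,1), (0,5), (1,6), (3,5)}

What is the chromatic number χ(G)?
Clique number ω(G) = 2 (lower bound: χ ≥ ω).
The graph is bipartite (no odd cycle), so 2 colors suffice: χ(G) = 2.
A valid 2-coloring: color 1: [1, 5]; color 2: [0, 3, 6].

χ(G) = 2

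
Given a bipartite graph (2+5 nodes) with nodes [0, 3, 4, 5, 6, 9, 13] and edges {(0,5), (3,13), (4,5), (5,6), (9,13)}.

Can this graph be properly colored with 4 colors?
A valid 4-coloring: color 1: [5, 13]; color 2: [0, 3, 4, 6, 9].
(χ(G) = 2 ≤ 4.)

Yes, G is 4-colorable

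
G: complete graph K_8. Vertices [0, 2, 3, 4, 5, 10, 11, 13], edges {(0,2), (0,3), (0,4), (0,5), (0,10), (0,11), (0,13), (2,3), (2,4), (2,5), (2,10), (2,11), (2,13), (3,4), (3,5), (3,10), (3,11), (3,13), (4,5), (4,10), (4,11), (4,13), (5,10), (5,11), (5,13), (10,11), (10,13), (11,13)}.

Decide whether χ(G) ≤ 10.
A valid 10-coloring: color 1: [2]; color 2: [0]; color 3: [3]; color 4: [10]; color 5: [4]; color 6: [13]; color 7: [11]; color 8: [5].
(χ(G) = 8 ≤ 10.)

Yes, G is 10-colorable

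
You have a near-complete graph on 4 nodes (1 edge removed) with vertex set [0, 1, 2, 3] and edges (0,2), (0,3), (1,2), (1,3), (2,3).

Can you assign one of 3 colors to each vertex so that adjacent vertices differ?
Yes, G is 3-colorable

A valid 3-coloring: color 1: [2]; color 2: [3]; color 3: [0, 1].
(χ(G) = 3 ≤ 3.)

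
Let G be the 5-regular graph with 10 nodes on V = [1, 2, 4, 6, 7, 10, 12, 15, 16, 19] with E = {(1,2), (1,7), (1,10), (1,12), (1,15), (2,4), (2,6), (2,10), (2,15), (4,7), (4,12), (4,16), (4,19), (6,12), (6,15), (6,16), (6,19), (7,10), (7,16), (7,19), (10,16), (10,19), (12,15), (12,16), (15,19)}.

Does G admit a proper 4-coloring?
Yes, G is 4-colorable

A valid 4-coloring: color 1: [4, 6, 10]; color 2: [15, 16]; color 3: [2, 7, 12]; color 4: [1, 19].
(χ(G) = 4 ≤ 4.)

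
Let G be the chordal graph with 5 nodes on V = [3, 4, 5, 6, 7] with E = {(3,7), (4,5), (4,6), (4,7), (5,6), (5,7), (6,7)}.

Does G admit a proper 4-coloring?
Yes, G is 4-colorable

A valid 4-coloring: color 1: [7]; color 2: [3, 6]; color 3: [4]; color 4: [5].
(χ(G) = 4 ≤ 4.)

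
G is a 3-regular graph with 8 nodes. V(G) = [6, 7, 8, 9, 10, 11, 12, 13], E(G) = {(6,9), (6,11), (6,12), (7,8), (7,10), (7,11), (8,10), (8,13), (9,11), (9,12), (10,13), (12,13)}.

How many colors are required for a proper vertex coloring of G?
χ(G) = 3

Clique number ω(G) = 3 (lower bound: χ ≥ ω).
The clique on [6, 9, 11] has size 3, forcing χ ≥ 3, and the coloring below uses 3 colors, so χ(G) = 3.
A valid 3-coloring: color 1: [10, 11, 12]; color 2: [7, 9, 13]; color 3: [6, 8].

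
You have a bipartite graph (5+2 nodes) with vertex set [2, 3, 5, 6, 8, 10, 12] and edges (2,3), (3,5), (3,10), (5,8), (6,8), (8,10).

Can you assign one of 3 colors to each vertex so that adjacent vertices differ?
Yes, G is 3-colorable

A valid 3-coloring: color 1: [3, 8, 12]; color 2: [2, 5, 6, 10].
(χ(G) = 2 ≤ 3.)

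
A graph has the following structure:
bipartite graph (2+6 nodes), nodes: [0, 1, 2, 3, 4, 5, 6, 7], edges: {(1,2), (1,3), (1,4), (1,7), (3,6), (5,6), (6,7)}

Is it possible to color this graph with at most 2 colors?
Yes, G is 2-colorable

A valid 2-coloring: color 1: [0, 1, 6]; color 2: [2, 3, 4, 5, 7].
(χ(G) = 2 ≤ 2.)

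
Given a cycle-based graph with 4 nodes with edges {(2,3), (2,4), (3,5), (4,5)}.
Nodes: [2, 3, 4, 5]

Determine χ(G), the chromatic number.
χ(G) = 2

Clique number ω(G) = 2 (lower bound: χ ≥ ω).
The graph is bipartite (no odd cycle), so 2 colors suffice: χ(G) = 2.
A valid 2-coloring: color 1: [3, 4]; color 2: [2, 5].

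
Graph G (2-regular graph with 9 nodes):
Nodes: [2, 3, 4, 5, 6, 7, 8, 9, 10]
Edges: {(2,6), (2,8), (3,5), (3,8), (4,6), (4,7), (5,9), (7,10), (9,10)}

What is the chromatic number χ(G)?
χ(G) = 3

Clique number ω(G) = 2 (lower bound: χ ≥ ω).
Odd cycle [7, 4, 6, 2, 8, 3, 5, 9, 10] needs 3 colors (χ ≥ 3).
The coloring below uses 3 colors, so χ(G) = 3.
A valid 3-coloring: color 1: [2, 3, 4, 9]; color 2: [5, 6, 8, 10]; color 3: [7].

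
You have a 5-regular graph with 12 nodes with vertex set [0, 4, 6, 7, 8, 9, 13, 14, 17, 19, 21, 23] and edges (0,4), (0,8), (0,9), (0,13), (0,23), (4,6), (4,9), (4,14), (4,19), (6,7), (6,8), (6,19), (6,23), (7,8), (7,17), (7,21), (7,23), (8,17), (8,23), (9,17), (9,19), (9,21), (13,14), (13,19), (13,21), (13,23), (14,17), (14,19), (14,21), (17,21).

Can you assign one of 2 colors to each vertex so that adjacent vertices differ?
The clique on vertices [6, 7, 8, 23] has size 4 > 2, so it alone needs 4 colors.

No, G is not 2-colorable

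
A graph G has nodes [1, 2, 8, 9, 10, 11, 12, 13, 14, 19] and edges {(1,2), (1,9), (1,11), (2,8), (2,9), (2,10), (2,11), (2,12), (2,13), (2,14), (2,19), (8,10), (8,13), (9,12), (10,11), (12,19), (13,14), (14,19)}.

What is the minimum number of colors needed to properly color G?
χ(G) = 4

Clique number ω(G) = 3 (lower bound: χ ≥ ω).
Odd cycle [10, 11, 1, 9, 12, 19, 14, 13, 8] needs 3 colors (χ ≥ 3).
Vertex 2 is adjacent to every vertex of [1, 8, 9, 10, 11, 12, 13, 14, 19], which already need 3 colors among themselves, so 2 needs a new color (χ ≥ 4).
The coloring below uses 4 colors, so χ(G) = 4.
A valid 4-coloring: color 1: [2]; color 2: [1, 10, 12, 13]; color 3: [8, 9, 11, 19]; color 4: [14].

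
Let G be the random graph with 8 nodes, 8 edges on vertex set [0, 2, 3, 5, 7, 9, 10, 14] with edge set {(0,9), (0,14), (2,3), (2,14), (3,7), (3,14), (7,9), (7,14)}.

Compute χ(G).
Clique number ω(G) = 3 (lower bound: χ ≥ ω).
The clique on [2, 3, 14] has size 3, forcing χ ≥ 3, and the coloring below uses 3 colors, so χ(G) = 3.
A valid 3-coloring: color 1: [5, 9, 10, 14]; color 2: [0, 3]; color 3: [2, 7].

χ(G) = 3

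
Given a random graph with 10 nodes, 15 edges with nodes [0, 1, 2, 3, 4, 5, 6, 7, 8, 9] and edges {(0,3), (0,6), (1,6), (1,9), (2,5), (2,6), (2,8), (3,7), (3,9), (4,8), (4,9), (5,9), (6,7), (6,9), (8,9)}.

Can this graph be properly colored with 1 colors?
No, G is not 1-colorable

The clique on vertices [1, 6, 9] has size 3 > 1, so it alone needs 3 colors.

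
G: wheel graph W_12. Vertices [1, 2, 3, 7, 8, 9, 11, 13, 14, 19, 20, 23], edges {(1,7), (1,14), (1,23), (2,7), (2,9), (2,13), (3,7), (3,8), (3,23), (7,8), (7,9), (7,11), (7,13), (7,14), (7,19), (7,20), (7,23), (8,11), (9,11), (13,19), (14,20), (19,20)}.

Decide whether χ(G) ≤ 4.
Yes, G is 4-colorable

A valid 4-coloring: color 1: [7]; color 2: [1, 3, 11, 13, 20]; color 3: [2, 8, 14, 19, 23]; color 4: [9].
(χ(G) = 4 ≤ 4.)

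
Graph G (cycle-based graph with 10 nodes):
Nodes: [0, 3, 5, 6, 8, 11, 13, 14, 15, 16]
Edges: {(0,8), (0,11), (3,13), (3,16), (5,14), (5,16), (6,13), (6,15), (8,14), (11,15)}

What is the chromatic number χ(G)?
Clique number ω(G) = 2 (lower bound: χ ≥ ω).
The graph is bipartite (no odd cycle), so 2 colors suffice: χ(G) = 2.
A valid 2-coloring: color 1: [3, 5, 6, 8, 11]; color 2: [0, 13, 14, 15, 16].

χ(G) = 2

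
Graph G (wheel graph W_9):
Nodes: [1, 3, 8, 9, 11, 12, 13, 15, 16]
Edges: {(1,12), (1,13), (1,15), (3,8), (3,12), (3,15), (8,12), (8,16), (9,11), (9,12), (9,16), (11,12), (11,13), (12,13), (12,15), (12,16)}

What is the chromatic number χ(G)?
Clique number ω(G) = 3 (lower bound: χ ≥ ω).
The clique on [1, 12, 13] has size 3, forcing χ ≥ 3, and the coloring below uses 3 colors, so χ(G) = 3.
A valid 3-coloring: color 1: [12]; color 2: [1, 3, 11, 16]; color 3: [8, 9, 13, 15].

χ(G) = 3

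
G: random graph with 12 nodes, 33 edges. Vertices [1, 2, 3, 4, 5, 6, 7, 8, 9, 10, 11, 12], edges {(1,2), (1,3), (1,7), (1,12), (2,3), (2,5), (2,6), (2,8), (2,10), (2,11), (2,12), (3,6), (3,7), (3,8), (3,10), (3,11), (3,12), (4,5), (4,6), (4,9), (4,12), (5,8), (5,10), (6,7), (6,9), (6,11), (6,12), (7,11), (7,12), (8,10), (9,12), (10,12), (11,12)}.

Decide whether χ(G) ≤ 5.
Yes, G is 5-colorable

A valid 5-coloring: color 1: [8, 12]; color 2: [3, 5, 9]; color 3: [2, 4, 7]; color 4: [1, 6, 10]; color 5: [11].
(χ(G) = 5 ≤ 5.)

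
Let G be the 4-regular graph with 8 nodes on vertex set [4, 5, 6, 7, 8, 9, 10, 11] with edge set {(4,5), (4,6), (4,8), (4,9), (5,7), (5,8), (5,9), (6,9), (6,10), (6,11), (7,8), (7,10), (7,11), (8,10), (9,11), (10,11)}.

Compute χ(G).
Clique number ω(G) = 3 (lower bound: χ ≥ ω).
Suppose a proper 3-coloring c exists. The clique [4, 5, 8] takes 3 distinct colors; by symmetry let c(4) = 1, c(5) = 2, c(8) = 3.
- Vertex 7: neighbors [5, 8] already have colors [2, 3] ⇒ c(7) = 1.
- Vertex 9: neighbors [4, 5] already have colors [1, 2] ⇒ c(9) = 3.
- Vertex 6: neighbors [4, 9] already have colors [1, 3] ⇒ c(6) = 2.
- Vertex 10: neighbors [7, 6, 8] already have colors [1, 2, 3] — all 3 colors blocked. Contradiction.
The forced assignments end in a contradiction, so G has no proper 3-coloring (χ ≥ 4).
The coloring below uses 4 colors, so χ(G) = 4.
A valid 4-coloring: color 1: [5, 11]; color 2: [4, 7]; color 3: [6, 8]; color 4: [9, 10].

χ(G) = 4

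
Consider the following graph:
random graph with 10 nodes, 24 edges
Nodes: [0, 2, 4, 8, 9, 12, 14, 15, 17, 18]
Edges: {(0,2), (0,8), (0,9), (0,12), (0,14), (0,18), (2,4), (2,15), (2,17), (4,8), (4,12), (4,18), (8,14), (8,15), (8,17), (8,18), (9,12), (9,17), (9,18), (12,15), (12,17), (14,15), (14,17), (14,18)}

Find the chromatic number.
Clique number ω(G) = 4 (lower bound: χ ≥ ω).
The clique on [0, 8, 14, 18] has size 4, forcing χ ≥ 4, and the coloring below uses 4 colors, so χ(G) = 4.
A valid 4-coloring: color 1: [2, 8, 9]; color 2: [0, 4, 15, 17]; color 3: [12, 14]; color 4: [18].

χ(G) = 4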